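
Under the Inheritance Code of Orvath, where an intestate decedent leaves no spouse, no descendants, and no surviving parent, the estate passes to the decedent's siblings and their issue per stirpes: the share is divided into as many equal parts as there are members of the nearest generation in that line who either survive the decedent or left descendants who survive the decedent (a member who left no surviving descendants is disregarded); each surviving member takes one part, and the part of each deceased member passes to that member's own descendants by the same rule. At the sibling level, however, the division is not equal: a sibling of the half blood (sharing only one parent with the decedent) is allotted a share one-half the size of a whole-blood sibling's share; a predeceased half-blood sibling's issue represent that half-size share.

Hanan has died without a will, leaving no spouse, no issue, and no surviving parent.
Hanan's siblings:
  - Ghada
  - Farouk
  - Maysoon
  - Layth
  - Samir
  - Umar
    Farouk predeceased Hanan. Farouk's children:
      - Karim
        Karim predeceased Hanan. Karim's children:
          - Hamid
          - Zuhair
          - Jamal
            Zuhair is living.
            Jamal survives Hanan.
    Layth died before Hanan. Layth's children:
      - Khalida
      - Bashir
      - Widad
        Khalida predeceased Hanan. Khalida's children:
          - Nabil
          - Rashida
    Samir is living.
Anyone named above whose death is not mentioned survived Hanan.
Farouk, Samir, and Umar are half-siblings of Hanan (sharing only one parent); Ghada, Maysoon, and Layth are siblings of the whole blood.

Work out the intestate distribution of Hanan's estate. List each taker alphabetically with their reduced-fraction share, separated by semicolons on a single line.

No spouse, descendants, or parent survives, so the estate passes to Hanan's siblings per stirpes.
Half-blood siblings count for one-half the weight of whole-blood siblings at the initial division.
Dividing 1 in proportion to weights (total weight 9/2): Ghada (weight 1) → 2/9; Farouk (weight 1/2) → 1/9; Maysoon (weight 1) → 2/9; Layth (weight 1) → 2/9; Samir (weight 1/2) → 1/9; Umar (weight 1/2) → 1/9.
Ghada is living and takes 2/9.
Farouk predeceased; the 1/9 allotted to Farouk's branch passes to Farouk's issue by representation.
Karim's line is the sole branch at this level, so the full 1/9 passes to Karim's issue by representation.
The 1/9 is divided into 3 equal shares of 1/27 among Hamid, Zuhair, Jamal.
Hamid is living and takes 1/27.
Zuhair is living and takes 1/27.
Jamal is living and takes 1/27.
Maysoon is living and takes 2/9.
Layth predeceased; the 2/9 allotted to Layth's branch passes to Layth's issue by representation.
The 2/9 is divided into 3 equal shares of 2/27 among Khalida, Bashir, Widad.
Khalida predeceased; the 2/27 allotted to Khalida's branch passes to Khalida's issue by representation.
The 2/27 is divided into 2 equal shares of 1/27 among Nabil, Rashida.
Nabil is living and takes 1/27.
Rashida is living and takes 1/27.
Bashir is living and takes 2/27.
Widad is living and takes 2/27.
Samir is living and takes 1/9.
Umar is living and takes 1/9.

Bashir 2/27; Ghada 2/9; Hamid 1/27; Jamal 1/27; Maysoon 2/9; Nabil 1/27; Rashida 1/27; Samir 1/9; Umar 1/9; Widad 2/27; Zuhair 1/27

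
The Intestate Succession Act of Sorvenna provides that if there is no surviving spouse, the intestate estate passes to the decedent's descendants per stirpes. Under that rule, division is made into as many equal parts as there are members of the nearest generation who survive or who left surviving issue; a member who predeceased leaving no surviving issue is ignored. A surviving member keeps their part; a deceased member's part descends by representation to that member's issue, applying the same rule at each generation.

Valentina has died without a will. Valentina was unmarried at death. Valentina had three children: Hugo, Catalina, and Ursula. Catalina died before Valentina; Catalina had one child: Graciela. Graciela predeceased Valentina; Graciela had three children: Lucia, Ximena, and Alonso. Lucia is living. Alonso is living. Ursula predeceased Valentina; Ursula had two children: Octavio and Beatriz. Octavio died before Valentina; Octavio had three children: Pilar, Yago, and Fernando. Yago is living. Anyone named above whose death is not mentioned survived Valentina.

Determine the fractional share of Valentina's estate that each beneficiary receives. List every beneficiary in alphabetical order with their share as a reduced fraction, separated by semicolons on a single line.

There is no surviving spouse, so the entire estate passes to Valentina's descendants per stirpes.
The estate is divided into 3 equal shares of 1/3 among Hugo, Catalina, Ursula.
Hugo is living and takes 1/3.
Catalina predeceased; the 1/3 allotted to Catalina's branch passes to Catalina's issue by representation.
Graciela's line is the sole branch at this level, so the full 1/3 passes to Graciela's issue by representation.
The 1/3 is divided into 3 equal shares of 1/9 among Lucia, Ximena, Alonso.
Lucia is living and takes 1/9.
Ximena is living and takes 1/9.
Alonso is living and takes 1/9.
Ursula predeceased; the 1/3 allotted to Ursula's branch passes to Ursula's issue by representation.
The 1/3 is divided into 2 equal shares of 1/6 among Octavio, Beatriz.
Octavio predeceased; the 1/6 allotted to Octavio's branch passes to Octavio's issue by representation.
The 1/6 is divided into 3 equal shares of 1/18 among Pilar, Yago, Fernando.
Pilar is living and takes 1/18.
Yago is living and takes 1/18.
Fernando is living and takes 1/18.
Beatriz is living and takes 1/6.

Alonso 1/9; Beatriz 1/6; Fernando 1/18; Hugo 1/3; Lucia 1/9; Pilar 1/18; Ximena 1/9; Yago 1/18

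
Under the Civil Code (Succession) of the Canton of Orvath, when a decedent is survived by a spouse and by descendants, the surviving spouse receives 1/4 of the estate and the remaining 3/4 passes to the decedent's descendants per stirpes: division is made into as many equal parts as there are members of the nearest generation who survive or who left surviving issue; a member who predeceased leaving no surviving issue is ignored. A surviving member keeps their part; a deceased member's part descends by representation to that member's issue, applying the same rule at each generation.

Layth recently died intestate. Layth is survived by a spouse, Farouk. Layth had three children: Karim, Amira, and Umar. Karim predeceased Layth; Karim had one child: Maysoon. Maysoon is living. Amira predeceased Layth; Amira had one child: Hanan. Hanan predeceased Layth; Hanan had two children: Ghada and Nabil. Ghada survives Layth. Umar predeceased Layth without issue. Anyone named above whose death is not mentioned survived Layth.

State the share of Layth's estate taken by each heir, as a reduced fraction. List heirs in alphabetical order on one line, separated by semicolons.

Farouk, as surviving spouse, takes 1/4.
The remaining 3/4 passes to Layth's descendants per stirpes.
Umar left no surviving issue, so that branch lapses and is disregarded.
The 3/4 is divided into 2 equal shares of 3/8 among Karim, Amira.
Karim predeceased; the 3/8 allotted to Karim's branch passes to Karim's issue by representation.
Maysoon is the sole taker at this level and receives the full 3/8.
Amira predeceased; the 3/8 allotted to Amira's branch passes to Amira's issue by representation.
Hanan's line is the sole branch at this level, so the full 3/8 passes to Hanan's issue by representation.
The 3/8 is divided into 2 equal shares of 3/16 among Ghada, Nabil.
Ghada is living and takes 3/16.
Nabil is living and takes 3/16.

Farouk 1/4; Ghada 3/16; Maysoon 3/8; Nabil 3/16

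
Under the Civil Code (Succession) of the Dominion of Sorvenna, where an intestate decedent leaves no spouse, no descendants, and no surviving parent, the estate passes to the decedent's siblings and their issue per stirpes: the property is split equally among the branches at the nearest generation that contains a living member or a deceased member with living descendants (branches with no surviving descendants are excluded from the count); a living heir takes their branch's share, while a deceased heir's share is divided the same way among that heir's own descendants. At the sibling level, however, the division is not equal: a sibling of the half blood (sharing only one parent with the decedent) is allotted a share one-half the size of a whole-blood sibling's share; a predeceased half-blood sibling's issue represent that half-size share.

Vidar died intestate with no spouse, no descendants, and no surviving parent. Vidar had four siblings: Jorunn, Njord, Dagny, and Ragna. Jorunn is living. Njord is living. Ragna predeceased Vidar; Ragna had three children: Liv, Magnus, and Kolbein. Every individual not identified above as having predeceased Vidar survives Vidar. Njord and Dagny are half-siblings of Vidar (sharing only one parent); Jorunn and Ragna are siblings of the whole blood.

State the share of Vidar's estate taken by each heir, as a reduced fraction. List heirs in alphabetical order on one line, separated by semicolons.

No spouse, descendants, or parent survives, so the estate passes to Vidar's siblings per stirpes.
Half-blood siblings count for one-half the weight of whole-blood siblings at the initial division.
Dividing 1 in proportion to weights (total weight 3): Jorunn (weight 1) → 1/3; Njord (weight 1/2) → 1/6; Dagny (weight 1/2) → 1/6; Ragna (weight 1) → 1/3.
Jorunn is living and takes 1/3.
Njord is living and takes 1/6.
Dagny is living and takes 1/6.
Ragna predeceased; the 1/3 allotted to Ragna's branch passes to Ragna's issue by representation.
The 1/3 is divided into 3 equal shares of 1/9 among Liv, Magnus, Kolbein.
Liv is living and takes 1/9.
Magnus is living and takes 1/9.
Kolbein is living and takes 1/9.

Dagny 1/6; Jorunn 1/3; Kolbein 1/9; Liv 1/9; Magnus 1/9; Njord 1/6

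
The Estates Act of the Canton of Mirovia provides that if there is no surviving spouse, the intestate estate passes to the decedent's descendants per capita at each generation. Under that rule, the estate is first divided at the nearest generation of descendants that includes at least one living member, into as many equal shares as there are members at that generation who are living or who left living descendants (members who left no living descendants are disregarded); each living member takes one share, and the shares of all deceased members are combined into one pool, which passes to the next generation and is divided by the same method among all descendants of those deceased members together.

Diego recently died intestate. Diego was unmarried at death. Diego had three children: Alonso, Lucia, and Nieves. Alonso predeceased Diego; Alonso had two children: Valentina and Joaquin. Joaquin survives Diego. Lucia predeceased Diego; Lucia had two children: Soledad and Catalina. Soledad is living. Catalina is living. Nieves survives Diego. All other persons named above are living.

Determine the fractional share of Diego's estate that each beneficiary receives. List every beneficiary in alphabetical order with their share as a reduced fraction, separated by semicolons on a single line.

Catalina 1/6; Joaquin 1/6; Nieves 1/3; Soledad 1/6; Valentina 1/6

There is no surviving spouse, so the entire estate passes to Diego's descendants per capita at each generation.
At generation 1 (Alonso, Lucia, Nieves) there are 3 shares of (1)/3 = 1/3 each.
Living: Nieves — each takes 1/3.
Deceased: Alonso and Lucia. Their combined 2/3 is pooled and carried to generation 2.
At generation 2 (Valentina, Joaquin, Soledad, Catalina) there are 4 shares of (2/3)/4 = 1/6 each.
Living: Valentina, Joaquin, Soledad, and Catalina — each takes 1/6.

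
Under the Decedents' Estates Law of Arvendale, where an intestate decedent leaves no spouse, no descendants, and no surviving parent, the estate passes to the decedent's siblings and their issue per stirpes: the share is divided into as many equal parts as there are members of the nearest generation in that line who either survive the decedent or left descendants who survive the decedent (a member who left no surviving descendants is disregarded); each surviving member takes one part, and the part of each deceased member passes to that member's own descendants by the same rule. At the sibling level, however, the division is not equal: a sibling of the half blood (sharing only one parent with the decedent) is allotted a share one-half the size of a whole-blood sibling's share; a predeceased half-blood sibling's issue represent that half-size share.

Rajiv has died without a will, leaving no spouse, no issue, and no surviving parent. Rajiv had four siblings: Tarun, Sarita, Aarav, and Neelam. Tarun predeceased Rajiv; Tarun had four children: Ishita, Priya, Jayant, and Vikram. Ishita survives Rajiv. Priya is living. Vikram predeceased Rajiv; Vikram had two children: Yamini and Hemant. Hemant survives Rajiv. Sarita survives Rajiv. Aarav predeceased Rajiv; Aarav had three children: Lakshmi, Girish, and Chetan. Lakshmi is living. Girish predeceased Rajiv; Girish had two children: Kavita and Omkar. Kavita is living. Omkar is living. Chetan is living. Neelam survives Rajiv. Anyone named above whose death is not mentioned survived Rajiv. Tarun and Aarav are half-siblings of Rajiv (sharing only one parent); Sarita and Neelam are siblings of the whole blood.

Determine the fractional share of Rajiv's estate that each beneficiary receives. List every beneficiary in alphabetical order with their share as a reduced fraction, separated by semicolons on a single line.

Chetan 1/18; Hemant 1/48; Ishita 1/24; Jayant 1/24; Kavita 1/36; Lakshmi 1/18; Neelam 1/3; Omkar 1/36; Priya 1/24; Sarita 1/3; Yamini 1/48

No spouse, descendants, or parent survives, so the estate passes to Rajiv's siblings per stirpes.
Half-blood siblings count for one-half the weight of whole-blood siblings at the initial division.
Dividing 1 in proportion to weights (total weight 3): Tarun (weight 1/2) → 1/6; Sarita (weight 1) → 1/3; Aarav (weight 1/2) → 1/6; Neelam (weight 1) → 1/3.
Tarun predeceased; the 1/6 allotted to Tarun's branch passes to Tarun's issue by representation.
The 1/6 is divided into 4 equal shares of 1/24 among Ishita, Priya, Jayant, Vikram.
Ishita is living and takes 1/24.
Priya is living and takes 1/24.
Jayant is living and takes 1/24.
Vikram predeceased; the 1/24 allotted to Vikram's branch passes to Vikram's issue by representation.
The 1/24 is divided into 2 equal shares of 1/48 among Yamini, Hemant.
Yamini is living and takes 1/48.
Hemant is living and takes 1/48.
Sarita is living and takes 1/3.
Aarav predeceased; the 1/6 allotted to Aarav's branch passes to Aarav's issue by representation.
The 1/6 is divided into 3 equal shares of 1/18 among Lakshmi, Girish, Chetan.
Lakshmi is living and takes 1/18.
Girish predeceased; the 1/18 allotted to Girish's branch passes to Girish's issue by representation.
The 1/18 is divided into 2 equal shares of 1/36 among Kavita, Omkar.
Kavita is living and takes 1/36.
Omkar is living and takes 1/36.
Chetan is living and takes 1/18.
Neelam is living and takes 1/3.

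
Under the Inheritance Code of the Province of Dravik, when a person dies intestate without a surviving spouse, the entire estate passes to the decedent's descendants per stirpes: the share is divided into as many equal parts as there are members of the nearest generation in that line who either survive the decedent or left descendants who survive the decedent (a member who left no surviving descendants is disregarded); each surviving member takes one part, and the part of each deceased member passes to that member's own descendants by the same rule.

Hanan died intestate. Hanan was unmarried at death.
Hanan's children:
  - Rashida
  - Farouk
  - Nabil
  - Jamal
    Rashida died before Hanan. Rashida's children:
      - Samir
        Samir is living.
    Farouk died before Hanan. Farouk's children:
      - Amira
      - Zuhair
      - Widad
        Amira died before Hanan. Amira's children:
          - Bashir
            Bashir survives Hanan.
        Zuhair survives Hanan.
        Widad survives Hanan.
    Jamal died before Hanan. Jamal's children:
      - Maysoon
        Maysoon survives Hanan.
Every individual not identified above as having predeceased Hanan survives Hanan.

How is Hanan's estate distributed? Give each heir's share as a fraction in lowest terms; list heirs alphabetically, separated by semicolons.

There is no surviving spouse, so the entire estate passes to Hanan's descendants per stirpes.
The estate is divided into 4 equal shares of 1/4 among Rashida, Farouk, Nabil, Jamal.
Rashida predeceased; the 1/4 allotted to Rashida's branch passes to Rashida's issue by representation.
Samir is the sole taker at this level and receives the full 1/4.
Farouk predeceased; the 1/4 allotted to Farouk's branch passes to Farouk's issue by representation.
The 1/4 is divided into 3 equal shares of 1/12 among Amira, Zuhair, Widad.
Amira predeceased; the 1/12 allotted to Amira's branch passes to Amira's issue by representation.
Bashir is the sole taker at this level and receives the full 1/12.
Zuhair is living and takes 1/12.
Widad is living and takes 1/12.
Nabil is living and takes 1/4.
Jamal predeceased; the 1/4 allotted to Jamal's branch passes to Jamal's issue by representation.
Maysoon is the sole taker at this level and receives the full 1/4.

Bashir 1/12; Maysoon 1/4; Nabil 1/4; Samir 1/4; Widad 1/12; Zuhair 1/12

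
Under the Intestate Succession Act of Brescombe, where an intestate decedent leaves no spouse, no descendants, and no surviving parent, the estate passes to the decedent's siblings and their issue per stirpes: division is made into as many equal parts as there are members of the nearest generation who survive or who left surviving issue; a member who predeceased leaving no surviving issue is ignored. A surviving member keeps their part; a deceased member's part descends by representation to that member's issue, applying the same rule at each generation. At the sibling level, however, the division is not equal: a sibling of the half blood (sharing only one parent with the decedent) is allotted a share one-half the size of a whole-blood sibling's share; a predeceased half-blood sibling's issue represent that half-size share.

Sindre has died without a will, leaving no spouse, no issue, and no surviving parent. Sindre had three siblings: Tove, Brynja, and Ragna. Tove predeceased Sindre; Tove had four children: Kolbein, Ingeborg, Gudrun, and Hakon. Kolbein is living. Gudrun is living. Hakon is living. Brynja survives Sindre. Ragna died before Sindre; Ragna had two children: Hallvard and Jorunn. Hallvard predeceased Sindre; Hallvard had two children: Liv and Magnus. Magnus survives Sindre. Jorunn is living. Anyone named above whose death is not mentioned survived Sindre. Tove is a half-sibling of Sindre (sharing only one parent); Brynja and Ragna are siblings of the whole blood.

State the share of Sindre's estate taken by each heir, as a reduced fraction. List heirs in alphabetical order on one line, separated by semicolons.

No spouse, descendants, or parent survives, so the estate passes to Sindre's siblings per stirpes.
Half-blood siblings count for one-half the weight of whole-blood siblings at the initial division.
Dividing 1 in proportion to weights (total weight 5/2): Tove (weight 1/2) → 1/5; Brynja (weight 1) → 2/5; Ragna (weight 1) → 2/5.
Tove predeceased; the 1/5 allotted to Tove's branch passes to Tove's issue by representation.
The 1/5 is divided into 4 equal shares of 1/20 among Kolbein, Ingeborg, Gudrun, Hakon.
Kolbein is living and takes 1/20.
Ingeborg is living and takes 1/20.
Gudrun is living and takes 1/20.
Hakon is living and takes 1/20.
Brynja is living and takes 2/5.
Ragna predeceased; the 2/5 allotted to Ragna's branch passes to Ragna's issue by representation.
The 2/5 is divided into 2 equal shares of 1/5 among Hallvard, Jorunn.
Hallvard predeceased; the 1/5 allotted to Hallvard's branch passes to Hallvard's issue by representation.
The 1/5 is divided into 2 equal shares of 1/10 among Liv, Magnus.
Liv is living and takes 1/10.
Magnus is living and takes 1/10.
Jorunn is living and takes 1/5.

Brynja 2/5; Gudrun 1/20; Hakon 1/20; Ingeborg 1/20; Jorunn 1/5; Kolbein 1/20; Liv 1/10; Magnus 1/10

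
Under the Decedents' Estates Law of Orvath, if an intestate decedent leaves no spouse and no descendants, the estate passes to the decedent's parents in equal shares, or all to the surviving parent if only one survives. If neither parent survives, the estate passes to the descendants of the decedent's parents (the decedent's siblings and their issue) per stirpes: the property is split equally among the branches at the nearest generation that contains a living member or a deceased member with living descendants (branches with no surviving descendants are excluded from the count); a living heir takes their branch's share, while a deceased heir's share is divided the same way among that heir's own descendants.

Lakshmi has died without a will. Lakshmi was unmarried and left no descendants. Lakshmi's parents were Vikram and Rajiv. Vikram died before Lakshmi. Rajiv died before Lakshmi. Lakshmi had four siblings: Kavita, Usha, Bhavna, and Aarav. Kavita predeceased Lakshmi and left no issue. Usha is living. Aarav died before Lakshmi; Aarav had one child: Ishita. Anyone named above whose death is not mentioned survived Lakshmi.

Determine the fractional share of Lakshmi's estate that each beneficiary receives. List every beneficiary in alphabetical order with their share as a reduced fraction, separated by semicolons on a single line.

Bhavna 1/3; Ishita 1/3; Usha 1/3

Neither parent survives and there are no descendants, so the estate passes to Lakshmi's siblings and their issue per stirpes.
Kavita left no surviving issue, so that branch lapses and is disregarded.
The estate is divided into 3 equal shares of 1/3 among Usha, Bhavna, Aarav.
Usha is living and takes 1/3.
Bhavna is living and takes 1/3.
Aarav predeceased; the 1/3 allotted to Aarav's branch passes to Aarav's issue by representation.
Ishita is the sole taker at this level and receives the full 1/3.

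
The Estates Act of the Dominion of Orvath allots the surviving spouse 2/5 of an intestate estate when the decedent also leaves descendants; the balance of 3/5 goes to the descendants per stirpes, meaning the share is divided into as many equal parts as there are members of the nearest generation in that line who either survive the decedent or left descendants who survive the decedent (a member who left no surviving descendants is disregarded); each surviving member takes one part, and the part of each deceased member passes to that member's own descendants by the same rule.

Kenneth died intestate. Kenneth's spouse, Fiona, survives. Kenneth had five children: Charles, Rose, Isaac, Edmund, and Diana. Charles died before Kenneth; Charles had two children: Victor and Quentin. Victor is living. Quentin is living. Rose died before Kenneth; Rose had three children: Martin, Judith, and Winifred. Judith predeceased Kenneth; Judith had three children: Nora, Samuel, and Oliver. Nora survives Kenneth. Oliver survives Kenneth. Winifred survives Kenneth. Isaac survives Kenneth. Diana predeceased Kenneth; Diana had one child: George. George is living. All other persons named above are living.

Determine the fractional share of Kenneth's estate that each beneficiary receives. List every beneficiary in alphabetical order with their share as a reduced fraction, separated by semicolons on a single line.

Edmund 3/25; Fiona 2/5; George 3/25; Isaac 3/25; Martin 1/25; Nora 1/75; Oliver 1/75; Quentin 3/50; Samuel 1/75; Victor 3/50; Winifred 1/25

Fiona, as surviving spouse, takes 2/5.
The remaining 3/5 passes to Kenneth's descendants per stirpes.
The 3/5 is divided into 5 equal shares of 3/25 among Charles, Rose, Isaac, Edmund, Diana.
Charles predeceased; the 3/25 allotted to Charles's branch passes to Charles's issue by representation.
The 3/25 is divided into 2 equal shares of 3/50 among Victor, Quentin.
Victor is living and takes 3/50.
Quentin is living and takes 3/50.
Rose predeceased; the 3/25 allotted to Rose's branch passes to Rose's issue by representation.
The 3/25 is divided into 3 equal shares of 1/25 among Martin, Judith, Winifred.
Martin is living and takes 1/25.
Judith predeceased; the 1/25 allotted to Judith's branch passes to Judith's issue by representation.
The 1/25 is divided into 3 equal shares of 1/75 among Nora, Samuel, Oliver.
Nora is living and takes 1/75.
Samuel is living and takes 1/75.
Oliver is living and takes 1/75.
Winifred is living and takes 1/25.
Isaac is living and takes 3/25.
Edmund is living and takes 3/25.
Diana predeceased; the 3/25 allotted to Diana's branch passes to Diana's issue by representation.
George is the sole taker at this level and receives the full 3/25.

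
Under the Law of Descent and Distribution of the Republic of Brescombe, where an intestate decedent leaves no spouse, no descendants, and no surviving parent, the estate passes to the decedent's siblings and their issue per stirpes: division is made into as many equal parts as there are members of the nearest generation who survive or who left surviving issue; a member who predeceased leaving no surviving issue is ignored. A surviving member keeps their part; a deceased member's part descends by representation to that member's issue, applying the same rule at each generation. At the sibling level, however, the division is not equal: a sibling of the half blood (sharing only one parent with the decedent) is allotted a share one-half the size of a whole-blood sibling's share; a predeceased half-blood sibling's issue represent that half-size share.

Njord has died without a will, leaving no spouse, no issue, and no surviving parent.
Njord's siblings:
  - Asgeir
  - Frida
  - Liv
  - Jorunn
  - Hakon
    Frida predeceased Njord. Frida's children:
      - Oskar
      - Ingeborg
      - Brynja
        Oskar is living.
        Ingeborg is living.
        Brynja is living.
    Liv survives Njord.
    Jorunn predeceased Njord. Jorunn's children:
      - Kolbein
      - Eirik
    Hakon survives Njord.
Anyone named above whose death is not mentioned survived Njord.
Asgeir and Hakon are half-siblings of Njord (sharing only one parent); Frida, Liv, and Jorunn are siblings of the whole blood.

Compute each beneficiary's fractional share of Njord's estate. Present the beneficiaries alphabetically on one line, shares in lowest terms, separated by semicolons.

No spouse, descendants, or parent survives, so the estate passes to Njord's siblings per stirpes.
Half-blood siblings count for one-half the weight of whole-blood siblings at the initial division.
Dividing 1 in proportion to weights (total weight 4): Asgeir (weight 1/2) → 1/8; Frida (weight 1) → 1/4; Liv (weight 1) → 1/4; Jorunn (weight 1) → 1/4; Hakon (weight 1/2) → 1/8.
Asgeir is living and takes 1/8.
Frida predeceased; the 1/4 allotted to Frida's branch passes to Frida's issue by representation.
The 1/4 is divided into 3 equal shares of 1/12 among Oskar, Ingeborg, Brynja.
Oskar is living and takes 1/12.
Ingeborg is living and takes 1/12.
Brynja is living and takes 1/12.
Liv is living and takes 1/4.
Jorunn predeceased; the 1/4 allotted to Jorunn's branch passes to Jorunn's issue by representation.
The 1/4 is divided into 2 equal shares of 1/8 among Kolbein, Eirik.
Kolbein is living and takes 1/8.
Eirik is living and takes 1/8.
Hakon is living and takes 1/8.

Asgeir 1/8; Brynja 1/12; Eirik 1/8; Hakon 1/8; Ingeborg 1/12; Kolbein 1/8; Liv 1/4; Oskar 1/12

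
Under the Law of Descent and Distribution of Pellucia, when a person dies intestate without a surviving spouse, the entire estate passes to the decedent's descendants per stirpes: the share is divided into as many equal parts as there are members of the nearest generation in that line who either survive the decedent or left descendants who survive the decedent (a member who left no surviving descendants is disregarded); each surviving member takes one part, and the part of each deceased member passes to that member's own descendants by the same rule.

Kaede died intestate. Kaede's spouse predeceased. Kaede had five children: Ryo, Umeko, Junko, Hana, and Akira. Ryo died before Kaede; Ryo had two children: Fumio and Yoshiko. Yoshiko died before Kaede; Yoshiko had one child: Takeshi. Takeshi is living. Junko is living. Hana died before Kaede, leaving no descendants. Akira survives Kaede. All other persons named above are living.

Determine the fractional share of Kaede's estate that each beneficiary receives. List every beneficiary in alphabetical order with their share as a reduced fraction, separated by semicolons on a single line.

There is no surviving spouse, so the entire estate passes to Kaede's descendants per stirpes.
Hana left no surviving issue, so that branch lapses and is disregarded.
The estate is divided into 4 equal shares of 1/4 among Ryo, Umeko, Junko, Akira.
Ryo predeceased; the 1/4 allotted to Ryo's branch passes to Ryo's issue by representation.
The 1/4 is divided into 2 equal shares of 1/8 among Fumio, Yoshiko.
Fumio is living and takes 1/8.
Yoshiko predeceased; the 1/8 allotted to Yoshiko's branch passes to Yoshiko's issue by representation.
Takeshi is the sole taker at this level and receives the full 1/8.
Umeko is living and takes 1/4.
Junko is living and takes 1/4.
Akira is living and takes 1/4.

Akira 1/4; Fumio 1/8; Junko 1/4; Takeshi 1/8; Umeko 1/4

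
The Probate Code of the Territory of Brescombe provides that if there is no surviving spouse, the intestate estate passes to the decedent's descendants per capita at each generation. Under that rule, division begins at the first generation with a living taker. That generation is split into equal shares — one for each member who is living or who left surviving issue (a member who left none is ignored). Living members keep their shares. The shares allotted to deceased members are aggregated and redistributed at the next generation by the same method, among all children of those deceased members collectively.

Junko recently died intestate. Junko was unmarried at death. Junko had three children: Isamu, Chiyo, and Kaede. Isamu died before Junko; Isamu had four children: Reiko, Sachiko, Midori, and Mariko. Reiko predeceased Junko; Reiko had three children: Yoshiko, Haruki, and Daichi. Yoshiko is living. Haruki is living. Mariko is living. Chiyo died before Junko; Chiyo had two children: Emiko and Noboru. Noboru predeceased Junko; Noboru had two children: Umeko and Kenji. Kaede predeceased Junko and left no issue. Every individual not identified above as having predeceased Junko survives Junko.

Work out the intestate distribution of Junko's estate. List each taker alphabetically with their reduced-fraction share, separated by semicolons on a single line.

There is no surviving spouse, so the entire estate passes to Junko's descendants per capita at each generation.
No one at generation 1 (Isamu, Chiyo) is living; moving to the next generation.
At generation 2 (Reiko, Sachiko, Midori, Mariko, Emiko, Noboru) there are 6 shares of (1)/6 = 1/6 each.
Living: Sachiko, Midori, Mariko, and Emiko — each takes 1/6.
Deceased: Reiko and Noboru. Their combined 1/3 is pooled and carried to generation 3.
At generation 3 (Yoshiko, Haruki, Daichi, Umeko, Kenji) there are 5 shares of (1/3)/5 = 1/15 each.
Living: Yoshiko, Haruki, Daichi, Umeko, and Kenji — each takes 1/15.

Daichi 1/15; Emiko 1/6; Haruki 1/15; Kenji 1/15; Mariko 1/6; Midori 1/6; Sachiko 1/6; Umeko 1/15; Yoshiko 1/15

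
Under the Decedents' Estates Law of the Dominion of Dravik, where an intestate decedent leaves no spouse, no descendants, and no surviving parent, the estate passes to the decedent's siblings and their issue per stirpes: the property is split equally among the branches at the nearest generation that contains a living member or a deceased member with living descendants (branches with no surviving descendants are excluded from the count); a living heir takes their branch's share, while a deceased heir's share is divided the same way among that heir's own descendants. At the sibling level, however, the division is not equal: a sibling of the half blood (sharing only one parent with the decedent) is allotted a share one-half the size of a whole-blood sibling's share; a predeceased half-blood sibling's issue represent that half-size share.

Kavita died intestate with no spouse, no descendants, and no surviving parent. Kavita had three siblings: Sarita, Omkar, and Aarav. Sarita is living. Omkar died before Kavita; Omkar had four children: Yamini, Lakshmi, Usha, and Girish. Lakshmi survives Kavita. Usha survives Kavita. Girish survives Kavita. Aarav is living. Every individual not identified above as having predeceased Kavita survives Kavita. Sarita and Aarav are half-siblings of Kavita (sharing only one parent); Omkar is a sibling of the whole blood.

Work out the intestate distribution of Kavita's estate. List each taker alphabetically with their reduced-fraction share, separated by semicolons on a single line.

No spouse, descendants, or parent survives, so the estate passes to Kavita's siblings per stirpes.
Half-blood siblings count for one-half the weight of whole-blood siblings at the initial division.
Dividing 1 in proportion to weights (total weight 2): Sarita (weight 1/2) → 1/4; Omkar (weight 1) → 1/2; Aarav (weight 1/2) → 1/4.
Sarita is living and takes 1/4.
Omkar predeceased; the 1/2 allotted to Omkar's branch passes to Omkar's issue by representation.
The 1/2 is divided into 4 equal shares of 1/8 among Yamini, Lakshmi, Usha, Girish.
Yamini is living and takes 1/8.
Lakshmi is living and takes 1/8.
Usha is living and takes 1/8.
Girish is living and takes 1/8.
Aarav is living and takes 1/4.

Aarav 1/4; Girish 1/8; Lakshmi 1/8; Sarita 1/4; Usha 1/8; Yamini 1/8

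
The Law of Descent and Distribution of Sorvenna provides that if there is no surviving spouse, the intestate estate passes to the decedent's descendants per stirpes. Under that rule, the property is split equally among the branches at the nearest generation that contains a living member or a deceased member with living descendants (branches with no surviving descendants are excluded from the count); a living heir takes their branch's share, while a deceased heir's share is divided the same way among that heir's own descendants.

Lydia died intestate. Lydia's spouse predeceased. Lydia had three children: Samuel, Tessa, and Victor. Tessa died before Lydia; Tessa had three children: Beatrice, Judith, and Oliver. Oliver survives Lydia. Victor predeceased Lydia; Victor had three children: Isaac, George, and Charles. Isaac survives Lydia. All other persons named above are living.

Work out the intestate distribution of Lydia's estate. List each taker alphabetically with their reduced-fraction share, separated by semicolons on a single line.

There is no surviving spouse, so the entire estate passes to Lydia's descendants per stirpes.
The estate is divided into 3 equal shares of 1/3 among Samuel, Tessa, Victor.
Samuel is living and takes 1/3.
Tessa predeceased; the 1/3 allotted to Tessa's branch passes to Tessa's issue by representation.
The 1/3 is divided into 3 equal shares of 1/9 among Beatrice, Judith, Oliver.
Beatrice is living and takes 1/9.
Judith is living and takes 1/9.
Oliver is living and takes 1/9.
Victor predeceased; the 1/3 allotted to Victor's branch passes to Victor's issue by representation.
The 1/3 is divided into 3 equal shares of 1/9 among Isaac, George, Charles.
Isaac is living and takes 1/9.
George is living and takes 1/9.
Charles is living and takes 1/9.

Beatrice 1/9; Charles 1/9; George 1/9; Isaac 1/9; Judith 1/9; Oliver 1/9; Samuel 1/3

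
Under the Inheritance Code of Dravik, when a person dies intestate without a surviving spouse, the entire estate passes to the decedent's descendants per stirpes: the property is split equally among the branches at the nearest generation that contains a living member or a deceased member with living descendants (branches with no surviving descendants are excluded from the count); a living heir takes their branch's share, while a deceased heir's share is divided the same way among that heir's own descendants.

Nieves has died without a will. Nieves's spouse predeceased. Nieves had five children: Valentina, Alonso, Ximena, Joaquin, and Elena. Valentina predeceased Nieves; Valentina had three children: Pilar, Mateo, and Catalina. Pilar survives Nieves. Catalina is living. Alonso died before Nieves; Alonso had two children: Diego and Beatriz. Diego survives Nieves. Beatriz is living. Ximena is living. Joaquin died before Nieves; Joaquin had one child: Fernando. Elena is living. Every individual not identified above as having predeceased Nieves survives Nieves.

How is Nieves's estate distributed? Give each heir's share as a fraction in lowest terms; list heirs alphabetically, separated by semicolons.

Beatriz 1/10; Catalina 1/15; Diego 1/10; Elena 1/5; Fernando 1/5; Mateo 1/15; Pilar 1/15; Ximena 1/5

There is no surviving spouse, so the entire estate passes to Nieves's descendants per stirpes.
The estate is divided into 5 equal shares of 1/5 among Valentina, Alonso, Ximena, Joaquin, Elena.
Valentina predeceased; the 1/5 allotted to Valentina's branch passes to Valentina's issue by representation.
The 1/5 is divided into 3 equal shares of 1/15 among Pilar, Mateo, Catalina.
Pilar is living and takes 1/15.
Mateo is living and takes 1/15.
Catalina is living and takes 1/15.
Alonso predeceased; the 1/5 allotted to Alonso's branch passes to Alonso's issue by representation.
The 1/5 is divided into 2 equal shares of 1/10 among Diego, Beatriz.
Diego is living and takes 1/10.
Beatriz is living and takes 1/10.
Ximena is living and takes 1/5.
Joaquin predeceased; the 1/5 allotted to Joaquin's branch passes to Joaquin's issue by representation.
Fernando is the sole taker at this level and receives the full 1/5.
Elena is living and takes 1/5.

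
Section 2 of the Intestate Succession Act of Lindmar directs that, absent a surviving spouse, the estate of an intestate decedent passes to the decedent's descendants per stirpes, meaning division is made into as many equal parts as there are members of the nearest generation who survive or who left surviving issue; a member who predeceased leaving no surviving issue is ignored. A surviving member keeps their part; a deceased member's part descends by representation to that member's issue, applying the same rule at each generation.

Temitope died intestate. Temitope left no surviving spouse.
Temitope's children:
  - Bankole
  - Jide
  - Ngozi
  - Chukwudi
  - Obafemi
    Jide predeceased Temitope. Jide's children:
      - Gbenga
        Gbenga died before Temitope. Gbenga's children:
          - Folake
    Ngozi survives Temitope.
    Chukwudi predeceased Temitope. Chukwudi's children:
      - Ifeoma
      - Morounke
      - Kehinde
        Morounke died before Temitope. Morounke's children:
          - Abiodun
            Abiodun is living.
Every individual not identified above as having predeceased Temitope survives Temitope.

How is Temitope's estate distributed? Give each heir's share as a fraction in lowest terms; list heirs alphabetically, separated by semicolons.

Abiodun 1/15; Bankole 1/5; Folake 1/5; Ifeoma 1/15; Kehinde 1/15; Ngozi 1/5; Obafemi 1/5

There is no surviving spouse, so the entire estate passes to Temitope's descendants per stirpes.
The estate is divided into 5 equal shares of 1/5 among Bankole, Jide, Ngozi, Chukwudi, Obafemi.
Bankole is living and takes 1/5.
Jide predeceased; the 1/5 allotted to Jide's branch passes to Jide's issue by representation.
Gbenga's line is the sole branch at this level, so the full 1/5 passes to Gbenga's issue by representation.
Folake is the sole taker at this level and receives the full 1/5.
Ngozi is living and takes 1/5.
Chukwudi predeceased; the 1/5 allotted to Chukwudi's branch passes to Chukwudi's issue by representation.
The 1/5 is divided into 3 equal shares of 1/15 among Ifeoma, Morounke, Kehinde.
Ifeoma is living and takes 1/15.
Morounke predeceased; the 1/15 allotted to Morounke's branch passes to Morounke's issue by representation.
Abiodun is the sole taker at this level and receives the full 1/15.
Kehinde is living and takes 1/15.
Obafemi is living and takes 1/5.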